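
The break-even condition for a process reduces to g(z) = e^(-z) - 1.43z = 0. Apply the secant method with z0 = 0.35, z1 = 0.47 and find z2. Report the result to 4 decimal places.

0.4475

g(0.35) = 0.204188, g(0.47) = -0.047098
z2 = 0.470000 − (-0.047098)·(0.470000 − 0.350000) / (-0.047098 − 0.204188) = 0.470000 − (-0.005652)/(-0.251286) = 0.447509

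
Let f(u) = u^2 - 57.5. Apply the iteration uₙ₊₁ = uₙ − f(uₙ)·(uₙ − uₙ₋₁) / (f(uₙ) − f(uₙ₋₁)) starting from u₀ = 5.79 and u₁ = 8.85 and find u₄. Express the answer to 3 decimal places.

f(5.79) = -23.97590, f(8.85) = 20.82250
u₂ = 8.85000 − 20.82250·(8.85000 − 5.79000) / (20.82250 − (-23.97590)) = 8.85000 − (63.71685)/(44.79840) = 7.42770
f(7.42770) = -2.32930
u₃ = 7.42770 − (-2.32930)·(7.42770 − 8.85000) / (-2.32930 − 20.82250) = 7.42770 − (3.31297)/(-23.15180) = 7.57080
f(7.57080) = -0.18305
u₄ = 7.57080 − (-0.18305)·(7.57080 − 7.42770) / (-0.18305 − (-2.32930)) = 7.57080 − (-0.02619)/(2.14625) = 7.58300

7.583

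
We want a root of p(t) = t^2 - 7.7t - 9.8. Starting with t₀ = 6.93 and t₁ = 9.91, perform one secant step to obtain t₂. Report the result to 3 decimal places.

p(6.93) = -15.13610, p(9.91) = 12.10110
t₂ = 9.91000 − 12.10110·(9.91000 − 6.93000) / (12.10110 − (-15.13610)) = 9.91000 − (36.06128)/(27.23720) = 8.58603

8.586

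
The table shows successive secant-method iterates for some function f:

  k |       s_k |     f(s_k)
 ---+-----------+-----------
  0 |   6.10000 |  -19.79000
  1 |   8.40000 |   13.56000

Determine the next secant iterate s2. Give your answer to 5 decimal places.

s2 = 8.40000 − 13.56000·(8.40000 − 6.10000) / (13.56000 − (-19.79000))
   = 8.40000 − (31.1880000)/(33.3500000) = 7.4648276

7.46483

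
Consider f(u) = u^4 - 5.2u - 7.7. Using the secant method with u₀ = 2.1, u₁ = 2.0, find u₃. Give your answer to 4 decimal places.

2.0735

f(2.1) = 0.828100, f(2.0) = -2.100000
u₂ = 2.000000 − (-2.100000)·(2.000000 − 2.100000) / (-2.100000 − 0.828100) = 2.000000 − (0.210000)/(-2.928100) = 2.071719
f(2.071719) = -0.051511
u₃ = 2.071719 − (-0.051511)·(2.071719 − 2.000000) / (-0.051511 − (-2.100000)) = 2.071719 − (-0.003694)/(2.048489) = 2.073522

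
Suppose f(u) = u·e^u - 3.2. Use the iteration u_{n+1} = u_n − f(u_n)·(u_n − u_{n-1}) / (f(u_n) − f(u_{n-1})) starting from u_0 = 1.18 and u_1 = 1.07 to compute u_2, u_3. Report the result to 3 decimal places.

f(1.18) = 0.64016, f(1.07) = -0.08054
u_2 = 1.07000 − (-0.08054)·(1.07000 − 1.18000) / (-0.08054 − 0.64016) = 1.07000 − (0.00886)/(-0.72071) = 1.08229
f(1.08229) = -0.00568
u_3 = 1.08229 − (-0.00568)·(1.08229 − 1.07000) / (-0.00568 − (-0.08054)) = 1.08229 − (-0.00007)/(0.07487) = 1.08323

1.082, 1.083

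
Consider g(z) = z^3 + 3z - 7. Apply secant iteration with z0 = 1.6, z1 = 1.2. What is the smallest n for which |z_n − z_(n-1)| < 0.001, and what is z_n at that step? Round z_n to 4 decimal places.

g(1.6) = 1.896000, g(1.2) = -1.672000
z2 = 1.200000 − (-1.672000)·(-0.400000)/(-3.568000) = 1.387444;  |Δ| = 0.187444
g(1.387444) = -0.166838
z3 = 1.387444 − (-0.166838)·(0.187444)/(1.505162) = 1.408221;  |Δ| = 0.020777
g(1.408221) = 0.017286
z4 = 1.408221 − 0.017286·(0.020777)/(0.184124) = 1.406270;  |Δ| = 0.001951
g(1.406270) = -0.000154
z5 = 1.406270 − (-0.000154)·(-0.001951)/(-0.017440) = 1.406288;  |Δ| = 0.000017
|z5 − z4| = 0.000017 < 0.001

n = 5, z_n = 1.4063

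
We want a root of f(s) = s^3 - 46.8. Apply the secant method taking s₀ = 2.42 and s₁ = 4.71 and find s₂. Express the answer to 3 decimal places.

f(2.42) = -32.62751, f(4.71) = 57.68711
s₂ = 4.71000 − 57.68711·(4.71000 − 2.42000) / (57.68711 − (-32.62751)) = 4.71000 − (132.10348)/(90.31462) = 3.24730

3.247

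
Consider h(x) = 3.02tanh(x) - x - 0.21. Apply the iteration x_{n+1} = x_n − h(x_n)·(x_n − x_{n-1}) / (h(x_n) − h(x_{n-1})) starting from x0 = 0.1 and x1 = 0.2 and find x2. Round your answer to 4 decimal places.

0.1046

h(0.1) = -0.009003, h(0.2) = 0.186073
x2 = 0.200000 − 0.186073·(0.200000 − 0.100000) / (0.186073 − (-0.009003)) = 0.200000 − (0.018607)/(0.195076) = 0.104615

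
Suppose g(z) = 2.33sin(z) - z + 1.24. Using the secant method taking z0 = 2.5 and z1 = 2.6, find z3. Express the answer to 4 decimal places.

2.5464

g(2.5) = 0.134440, g(2.6) = -0.158882
z2 = 2.600000 − (-0.158882)·(2.600000 − 2.500000) / (-0.158882 − 0.134440) = 2.600000 − (-0.015888)/(-0.293322) = 2.545834
g(2.545834) = 0.001616
z3 = 2.545834 − 0.001616·(2.545834 − 2.600000) / (0.001616 − (-0.158882)) = 2.545834 − (-0.000088)/(0.160498) = 2.546379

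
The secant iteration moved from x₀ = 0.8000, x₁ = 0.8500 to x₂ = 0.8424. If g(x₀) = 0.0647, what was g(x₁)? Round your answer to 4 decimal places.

The secant line through (0.8000, 0.0647) and (0.8500, g(x₁)) crosses zero at x₂ = 0.8424.
So (0.8000, 0.0647), (0.8500, g(x₁)), (0.8424, 0) are collinear:
g(x₁) = 0.0647 · (0.8500 − 0.8424) / (0.8000 − 0.8424) = 0.0647 · (0.007600)/(-0.042400) = -0.011597

-0.0116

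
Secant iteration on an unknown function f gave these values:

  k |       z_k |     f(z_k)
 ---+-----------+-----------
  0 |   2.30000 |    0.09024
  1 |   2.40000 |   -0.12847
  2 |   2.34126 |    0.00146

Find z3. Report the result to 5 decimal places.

2.34192

z3 = 2.34126 − 0.00146·(2.34126 − 2.40000) / (0.00146 − (-0.12847))
   = 2.34126 − (-0.0000858)/(0.1299300) = 2.3419201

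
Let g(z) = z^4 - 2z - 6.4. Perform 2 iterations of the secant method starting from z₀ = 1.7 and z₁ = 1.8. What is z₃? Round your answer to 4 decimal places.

1.7761

g(1.7) = -1.447900, g(1.8) = 0.497600
z₂ = 1.800000 − 0.497600·(1.800000 − 1.700000) / (0.497600 − (-1.447900)) = 1.800000 − (0.049760)/(1.945500) = 1.774423
g(1.774423) = -0.035308
z₃ = 1.774423 − (-0.035308)·(1.774423 − 1.800000) / (-0.035308 − 0.497600) = 1.774423 − (0.000903)/(-0.532908) = 1.776118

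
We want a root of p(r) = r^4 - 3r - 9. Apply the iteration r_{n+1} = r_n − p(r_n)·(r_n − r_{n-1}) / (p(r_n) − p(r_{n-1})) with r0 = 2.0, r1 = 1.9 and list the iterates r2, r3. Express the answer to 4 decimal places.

p(2.0) = 1.000000, p(1.9) = -1.667900
r2 = 1.900000 − (-1.667900)·(1.900000 − 2.000000) / (-1.667900 − 1.000000) = 1.900000 − (0.166790)/(-2.667900) = 1.962517
p(1.962517) = -0.053698
r3 = 1.962517 − (-0.053698)·(1.962517 − 1.900000) / (-0.053698 − (-1.667900)) = 1.962517 − (-0.003357)/(1.614202) = 1.964597

1.9625, 1.9646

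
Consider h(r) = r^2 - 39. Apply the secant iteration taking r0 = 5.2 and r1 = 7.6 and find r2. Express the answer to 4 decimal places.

h(5.2) = -11.960000, h(7.6) = 18.760000
r2 = 7.600000 − 18.760000·(7.600000 − 5.200000) / (18.760000 − (-11.960000)) = 7.600000 − (45.024000)/(30.720000) = 6.134375

6.1344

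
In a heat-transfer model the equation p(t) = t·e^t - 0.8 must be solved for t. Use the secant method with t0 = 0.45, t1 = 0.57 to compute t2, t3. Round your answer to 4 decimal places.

p(0.45) = -0.094260, p(0.57) = 0.207912
t2 = 0.570000 − 0.207912·(0.570000 − 0.450000) / (0.207912 − (-0.094260)) = 0.570000 − (0.024949)/(0.302172) = 0.487433
p(0.487433) = -0.006395
t3 = 0.487433 − (-0.006395)·(0.487433 − 0.570000) / (-0.006395 − 0.207912) = 0.487433 − (0.000528)/(-0.214308) = 0.489897

0.4874, 0.4899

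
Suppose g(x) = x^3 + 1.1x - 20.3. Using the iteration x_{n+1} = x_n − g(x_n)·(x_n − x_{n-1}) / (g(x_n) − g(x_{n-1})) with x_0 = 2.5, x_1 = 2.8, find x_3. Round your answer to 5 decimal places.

g(2.5) = -1.9250000, g(2.8) = 4.7320000
x_2 = 2.8000000 − 4.7320000·(2.8000000 − 2.5000000) / (4.7320000 − (-1.9250000)) = 2.8000000 − (1.4196000)/(6.6570000) = 2.5867508
g(2.5867508) = -0.1459012
x_3 = 2.5867508 − (-0.1459012)·(2.5867508 − 2.8000000) / (-0.1459012 − 4.7320000) = 2.5867508 − (0.0311133)/(-4.8779012) = 2.5931292

2.59313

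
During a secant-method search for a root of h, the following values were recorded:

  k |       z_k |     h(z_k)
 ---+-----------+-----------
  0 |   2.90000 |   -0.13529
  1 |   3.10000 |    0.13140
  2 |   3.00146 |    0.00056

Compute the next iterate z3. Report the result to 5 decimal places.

3.00104

z3 = 3.00146 − 0.00056·(3.00146 − 3.10000) / (0.00056 − 0.13140)
   = 3.00146 − (-0.0000552)/(-0.1308400) = 3.0010382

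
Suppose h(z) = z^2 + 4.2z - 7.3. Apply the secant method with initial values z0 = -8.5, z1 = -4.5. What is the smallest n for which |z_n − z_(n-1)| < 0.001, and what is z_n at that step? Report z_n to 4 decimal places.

n = 6, z_n = -5.5220

h(-8.5) = 29.250000, h(-4.5) = -5.950000
z2 = -4.500000 − (-5.950000)·(4.000000)/(-35.200000) = -5.176136;  |Δ| = 0.676136
h(-5.176136) = -2.247385
z3 = -5.176136 − (-2.247385)·(-0.676136)/(3.702615) = -5.586532;  |Δ| = 0.410396
h(-5.586532) = 0.445909
z4 = -5.586532 − 0.445909·(-0.410396)/(2.693294) = -5.518586;  |Δ| = 0.067946
h(-5.518586) = -0.023268
z5 = -5.518586 − (-0.023268)·(0.067946)/(-0.469177) = -5.521956;  |Δ| = 0.003370
h(-5.521956) = -0.000218
z6 = -5.521956 − (-0.000218)·(-0.003370)/(0.023051) = -5.521988;  |Δ| = 0.000032
|z6 − z5| = 0.000032 < 0.001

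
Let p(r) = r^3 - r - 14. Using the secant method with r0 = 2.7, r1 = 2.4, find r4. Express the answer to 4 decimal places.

p(2.7) = 2.983000, p(2.4) = -2.576000
r2 = 2.400000 − (-2.576000)·(2.400000 − 2.700000) / (-2.576000 − 2.983000) = 2.400000 − (0.772800)/(-5.559000) = 2.539018
p(2.539018) = -0.170957
r3 = 2.539018 − (-0.170957)·(2.539018 − 2.400000) / (-0.170957 − (-2.576000)) = 2.539018 − (-0.023766)/(2.405043) = 2.548900
p(2.548900) = 0.011018
r4 = 2.548900 − 0.011018·(2.548900 − 2.539018) / (0.011018 − (-0.170957)) = 2.548900 − (0.000109)/(0.181974) = 2.548301

2.5483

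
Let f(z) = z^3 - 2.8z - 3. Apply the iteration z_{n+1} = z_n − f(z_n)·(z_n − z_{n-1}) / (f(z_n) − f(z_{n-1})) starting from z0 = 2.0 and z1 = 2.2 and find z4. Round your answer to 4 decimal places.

f(2.0) = -0.600000, f(2.2) = 1.488000
z2 = 2.200000 − 1.488000·(2.200000 − 2.000000) / (1.488000 − (-0.600000)) = 2.200000 − (0.297600)/(2.088000) = 2.057471
f(2.057471) = -0.051257
z3 = 2.057471 − (-0.051257)·(2.057471 − 2.200000) / (-0.051257 − 1.488000) = 2.057471 − (0.007306)/(-1.539257) = 2.062217
f(2.062217) = -0.004133
z4 = 2.062217 − (-0.004133)·(2.062217 − 2.057471) / (-0.004133 − (-0.051257)) = 2.062217 − (-0.000020)/(0.047124) = 2.062634

2.0626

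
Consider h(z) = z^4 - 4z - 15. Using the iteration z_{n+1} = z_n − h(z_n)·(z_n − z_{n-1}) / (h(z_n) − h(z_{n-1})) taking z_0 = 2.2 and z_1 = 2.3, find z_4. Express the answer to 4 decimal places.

2.2096

h(2.2) = -0.374400, h(2.3) = 3.784100
z_2 = 2.300000 − 3.784100·(2.300000 − 2.200000) / (3.784100 − (-0.374400)) = 2.300000 − (0.378410)/(4.158500) = 2.209003
h(2.209003) = -0.024586
z_3 = 2.209003 − (-0.024586)·(2.209003 − 2.300000) / (-0.024586 − 3.784100) = 2.209003 − (0.002237)/(-3.808686) = 2.209591
h(2.209591) = -0.001598
z_4 = 2.209591 − (-0.001598)·(2.209591 − 2.209003) / (-0.001598 − (-0.024586)) = 2.209591 − (-0.000001)/(0.022988) = 2.209632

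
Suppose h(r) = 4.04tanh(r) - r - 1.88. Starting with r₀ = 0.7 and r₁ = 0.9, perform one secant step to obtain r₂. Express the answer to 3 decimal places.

h(0.7) = -0.13835, h(0.9) = 0.11384
r₂ = 0.90000 − 0.11384·(0.90000 − 0.70000) / (0.11384 − (-0.13835)) = 0.90000 − (0.02277)/(0.25220) = 0.80972

0.810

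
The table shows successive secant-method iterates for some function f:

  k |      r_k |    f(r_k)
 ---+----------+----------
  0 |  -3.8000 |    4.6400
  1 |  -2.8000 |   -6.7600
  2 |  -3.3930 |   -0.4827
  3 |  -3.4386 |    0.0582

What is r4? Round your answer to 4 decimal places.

r4 = -3.4386 − 0.0582·(-3.4386 − (-3.3930)) / (0.0582 − (-0.4827))
   = -3.4386 − (-0.002654)/(0.540900) = -3.433694

-3.4337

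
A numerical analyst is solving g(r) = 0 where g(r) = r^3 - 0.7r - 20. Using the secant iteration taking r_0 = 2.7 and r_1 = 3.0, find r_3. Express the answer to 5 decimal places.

g(2.7) = -2.2070000, g(3.0) = 4.9000000
r_2 = 3.0000000 − 4.9000000·(3.0000000 − 2.7000000) / (4.9000000 − (-2.2070000)) = 3.0000000 − (1.4700000)/(7.1070000) = 2.7931617
g(2.7931617) = -0.1636582
r_3 = 2.7931617 − (-0.1636582)·(2.7931617 − 3.0000000) / (-0.1636582 − 4.9000000) = 2.7931617 − (0.0338508)/(-5.0636582) = 2.7998467

2.79985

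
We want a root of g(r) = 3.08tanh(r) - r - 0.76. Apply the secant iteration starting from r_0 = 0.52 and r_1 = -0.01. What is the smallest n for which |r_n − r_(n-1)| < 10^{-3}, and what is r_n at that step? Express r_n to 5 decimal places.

g(0.52) = 0.1913160, g(-0.01) = -0.7807990
r_2 = -0.0100000 − (-0.7807990)·(-0.5300000)/(-0.9721150) = 0.4156939;  |Δ| = 0.4256939
g(0.4156939) = 0.0356596
r_3 = 0.4156939 − 0.0356596·(0.4256939)/(0.8164586) = 0.3971013;  |Δ| = 0.0185926
g(0.3971013) = 0.0054940
r_4 = 0.3971013 − 0.0054940·(-0.0185926)/(-0.0301656) = 0.3937151;  |Δ| = 0.0033862
g(0.3937151) = -0.0000748
r_5 = 0.3937151 − (-0.0000748)·(-0.0033862)/(-0.0055688) = 0.3937606;  |Δ| = 0.0000455
|r_5 − r_4| = 0.0000455 < 10^{-3}

n = 5, r_n = 0.39376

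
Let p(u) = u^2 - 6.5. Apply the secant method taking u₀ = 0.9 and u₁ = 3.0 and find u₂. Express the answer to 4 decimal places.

2.3590

p(0.9) = -5.690000, p(3.0) = 2.500000
u₂ = 3.000000 − 2.500000·(3.000000 − 0.900000) / (2.500000 − (-5.690000)) = 3.000000 − (5.250000)/(8.190000) = 2.358974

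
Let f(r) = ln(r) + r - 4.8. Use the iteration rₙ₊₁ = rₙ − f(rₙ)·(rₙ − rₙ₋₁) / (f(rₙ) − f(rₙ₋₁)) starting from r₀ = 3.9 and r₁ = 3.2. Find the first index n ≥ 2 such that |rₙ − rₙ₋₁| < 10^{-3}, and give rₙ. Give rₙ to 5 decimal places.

f(3.9) = 0.4609766, f(3.2) = -0.4368492
r₂ = 3.2000000 − (-0.4368492)·(-0.7000000)/(-0.8978257) = 3.5405944;  |Δ| = 0.3405944
f(3.5405944) = 0.0048890
r₃ = 3.5405944 − 0.0048890·(0.3405944)/(0.4417382) = 3.5368248;  |Δ| = 0.0037696
f(3.5368248) = 0.0000542
r₄ = 3.5368248 − 0.0000542·(-0.0037696)/(-0.0048349) = 3.5367826;  |Δ| = 0.0000422
|r₄ − r₃| = 0.0000422 < 10^{-3}

n = 4, rₙ = 3.53678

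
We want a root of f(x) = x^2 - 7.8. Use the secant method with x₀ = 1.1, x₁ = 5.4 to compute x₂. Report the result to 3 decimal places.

f(1.1) = -6.59000, f(5.4) = 21.36000
x₂ = 5.40000 − 21.36000·(5.40000 − 1.10000) / (21.36000 − (-6.59000)) = 5.40000 − (91.84800)/(27.95000) = 2.11385

2.114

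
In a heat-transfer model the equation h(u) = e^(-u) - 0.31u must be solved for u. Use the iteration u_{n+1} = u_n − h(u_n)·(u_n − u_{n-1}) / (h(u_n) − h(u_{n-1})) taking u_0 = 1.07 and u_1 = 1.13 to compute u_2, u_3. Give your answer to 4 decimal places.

1.0876, 1.0874

h(1.07) = 0.011309, h(1.13) = -0.027267
u_2 = 1.130000 − (-0.027267)·(1.130000 − 1.070000) / (-0.027267 − 0.011309) = 1.130000 − (-0.001636)/(-0.038575) = 1.087589
h(1.087589) = -0.000125
u_3 = 1.087589 − (-0.000125)·(1.087589 − 1.130000) / (-0.000125 − (-0.027267)) = 1.087589 − (0.000005)/(0.027142) = 1.087394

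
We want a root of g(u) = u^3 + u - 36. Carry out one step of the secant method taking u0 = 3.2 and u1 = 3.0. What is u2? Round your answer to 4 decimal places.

g(3.2) = -0.032000, g(3.0) = -6.000000
u2 = 3.000000 − (-6.000000)·(3.000000 − 3.200000) / (-6.000000 − (-0.032000)) = 3.000000 − (1.200000)/(-5.968000) = 3.201072

3.2011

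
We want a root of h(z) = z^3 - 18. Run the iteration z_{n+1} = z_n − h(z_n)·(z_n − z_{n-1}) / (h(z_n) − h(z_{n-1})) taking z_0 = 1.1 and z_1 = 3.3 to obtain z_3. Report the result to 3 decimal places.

h(1.1) = -16.66900, h(3.3) = 17.93700
z_2 = 3.30000 − 17.93700·(3.30000 − 1.10000) / (17.93700 − (-16.66900)) = 3.30000 − (39.46140)/(34.60600) = 2.15969
h(2.15969) = -7.92657
z_3 = 2.15969 − (-7.92657)·(2.15969 − 3.30000) / (-7.92657 − 17.93700) = 2.15969 − (9.03871)/(-25.86357) = 2.50917

2.509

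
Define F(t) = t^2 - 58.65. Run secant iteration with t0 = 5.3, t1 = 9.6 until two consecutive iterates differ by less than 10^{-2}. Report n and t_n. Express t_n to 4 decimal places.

F(5.3) = -30.560000, F(9.6) = 33.510000
t2 = 9.600000 − 33.510000·(4.300000)/(64.070000) = 7.351007;  |Δ| = 2.248993
F(7.351007) = -4.612700
t3 = 7.351007 − (-4.612700)·(-2.248993)/(-38.122700) = 7.623126;  |Δ| = 0.272120
F(7.623126) = -0.537946
t4 = 7.623126 − (-0.537946)·(0.272120)/(4.074754) = 7.659051;  |Δ| = 0.035925
F(7.659051) = 0.011067
t5 = 7.659051 − 0.011067·(0.035925)/(0.549012) = 7.658327;  |Δ| = 0.000724
|t5 − t4| = 0.000724 < 10^{-2}

n = 5, t_n = 7.6583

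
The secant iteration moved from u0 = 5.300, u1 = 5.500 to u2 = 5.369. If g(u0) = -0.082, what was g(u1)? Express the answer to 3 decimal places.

0.156

The secant line through (5.300, -0.082) and (5.500, g(u1)) crosses zero at u2 = 5.369.
So (5.300, -0.082), (5.500, g(u1)), (5.369, 0) are collinear:
g(u1) = -0.082 · (5.500 − 5.369) / (5.300 − 5.369) = -0.082 · (0.13100)/(-0.06900) = 0.15568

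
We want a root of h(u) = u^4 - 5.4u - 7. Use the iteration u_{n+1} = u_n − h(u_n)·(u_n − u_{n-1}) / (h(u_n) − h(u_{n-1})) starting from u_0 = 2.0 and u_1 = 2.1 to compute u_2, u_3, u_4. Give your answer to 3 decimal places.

h(2.0) = -1.80000, h(2.1) = 1.10810
u_2 = 2.10000 − 1.10810·(2.10000 − 2.00000) / (1.10810 − (-1.80000)) = 2.10000 − (0.11081)/(2.90810) = 2.06190
h(2.06190) = -0.05971
u_3 = 2.06190 − (-0.05971)·(2.06190 − 2.10000) / (-0.05971 − 1.10810) = 2.06190 − (0.00228)/(-1.16781) = 2.06384
h(2.06384) = -0.00182
u_4 = 2.06384 − (-0.00182)·(2.06384 − 2.06190) / (-0.00182 − (-0.05971)) = 2.06384 − (0.00000)/(0.05789) = 2.06391

2.062, 2.064, 2.064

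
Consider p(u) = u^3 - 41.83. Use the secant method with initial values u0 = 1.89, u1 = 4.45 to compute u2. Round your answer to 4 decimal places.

p(1.89) = -35.078731, p(4.45) = 46.291125
u2 = 4.450000 − 46.291125·(4.450000 − 1.890000) / (46.291125 − (-35.078731)) = 4.450000 − (118.505280)/(81.369856) = 2.993622

2.9936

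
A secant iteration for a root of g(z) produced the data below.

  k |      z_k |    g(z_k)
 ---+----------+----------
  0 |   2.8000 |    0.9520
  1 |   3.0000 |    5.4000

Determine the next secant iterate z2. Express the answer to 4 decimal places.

z2 = 3.0000 − 5.4000·(3.0000 − 2.8000) / (5.4000 − 0.9520)
   = 3.0000 − (1.080000)/(4.448000) = 2.757194

2.7572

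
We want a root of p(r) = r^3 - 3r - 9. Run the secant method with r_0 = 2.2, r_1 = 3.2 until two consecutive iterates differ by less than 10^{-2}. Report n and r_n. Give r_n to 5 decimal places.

p(2.2) = -4.9520000, p(3.2) = 14.1680000
r_2 = 3.2000000 − 14.1680000·(1.0000000)/(19.1200000) = 2.4589958;  |Δ| = 0.7410042
p(2.4589958) = -1.5082748
r_3 = 2.4589958 − (-1.5082748)·(-0.7410042)/(-15.6762748) = 2.5302907;  |Δ| = 0.0712949
p(2.5302907) = -0.3910125
r_4 = 2.5302907 − (-0.3910125)·(0.0712949)/(1.1172622) = 2.5552420;  |Δ| = 0.0249513
p(2.5552420) = 0.0181180
r_5 = 2.5552420 − 0.0181180·(0.0249513)/(0.4091305) = 2.5541371;  |Δ| = 0.0011049
|r_5 − r_4| = 0.0011049 < 10^{-2}

n = 5, r_n = 2.55414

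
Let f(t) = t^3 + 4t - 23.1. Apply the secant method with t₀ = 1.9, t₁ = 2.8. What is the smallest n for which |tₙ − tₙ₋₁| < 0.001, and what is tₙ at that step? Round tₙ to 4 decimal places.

f(1.9) = -8.641000, f(2.8) = 10.052000
t₂ = 2.800000 − 10.052000·(0.900000)/(18.693000) = 2.316033;  |Δ| = 0.483967
f(2.316033) = -1.412652
t₃ = 2.316033 − (-1.412652)·(-0.483967)/(-11.464652) = 2.375666;  |Δ| = 0.059633
f(2.375666) = -0.189574
t₄ = 2.375666 − (-0.189574)·(0.059633)/(1.223078) = 2.384909;  |Δ| = 0.009243
f(2.384909) = 0.004505
t₅ = 2.384909 − 0.004505·(0.009243)/(0.194079) = 2.384695;  |Δ| = 0.000215
|t₅ − t₄| = 0.000215 < 0.001

n = 5, tₙ = 2.3847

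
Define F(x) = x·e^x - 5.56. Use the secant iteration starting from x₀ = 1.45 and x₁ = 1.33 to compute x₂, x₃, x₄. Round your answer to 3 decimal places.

1.385, 1.388, 1.388

F(1.45) = 0.62152, F(1.33) = -0.53121
x₂ = 1.33000 − (-0.53121)·(1.33000 − 1.45000) / (-0.53121 − 0.62152) = 1.33000 − (0.06375)/(-1.15273) = 1.38530
F(1.38530) = -0.02431
x₃ = 1.38530 − (-0.02431)·(1.38530 − 1.33000) / (-0.02431 − (-0.53121)) = 1.38530 − (-0.00134)/(0.50690) = 1.38795
F(1.38795) = 0.00102
x₄ = 1.38795 − 0.00102·(1.38795 − 1.38530) / (0.00102 − (-0.02431)) = 1.38795 − (0.00000)/(0.02533) = 1.38785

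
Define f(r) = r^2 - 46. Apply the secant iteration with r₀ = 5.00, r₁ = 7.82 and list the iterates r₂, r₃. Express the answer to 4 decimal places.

f(5.00) = -21.000000, f(7.82) = 15.152400
r₂ = 7.820000 − 15.152400·(7.820000 − 5.000000) / (15.152400 − (-21.000000)) = 7.820000 − (42.729768)/(36.152400) = 6.638066
f(6.638066) = -1.936086
r₃ = 6.638066 − (-1.936086)·(6.638066 − 7.820000) / (-1.936086 − 15.152400) = 6.638066 − (2.288327)/(-17.088486) = 6.771976

6.6381, 6.7720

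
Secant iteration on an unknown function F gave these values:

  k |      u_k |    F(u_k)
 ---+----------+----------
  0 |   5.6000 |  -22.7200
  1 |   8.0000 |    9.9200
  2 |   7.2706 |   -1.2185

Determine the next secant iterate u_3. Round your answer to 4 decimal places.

u_3 = 7.2706 − (-1.2185)·(7.2706 − 8.0000) / (-1.2185 − 9.9200)
   = 7.2706 − (0.888774)/(-11.138500) = 7.350393

7.3504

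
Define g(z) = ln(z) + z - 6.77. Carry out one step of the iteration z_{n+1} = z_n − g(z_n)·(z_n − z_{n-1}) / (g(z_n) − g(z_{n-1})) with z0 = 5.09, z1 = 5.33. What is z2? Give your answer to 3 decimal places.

g(5.09) = -0.05272, g(5.33) = 0.23335
z2 = 5.33000 − 0.23335·(5.33000 − 5.09000) / (0.23335 − (-0.05272)) = 5.33000 − (0.05600)/(0.28607) = 5.13423

5.134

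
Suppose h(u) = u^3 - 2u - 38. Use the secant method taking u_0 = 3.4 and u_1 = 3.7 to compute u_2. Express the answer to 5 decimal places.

h(3.4) = -5.4960000, h(3.7) = 5.2530000
u_2 = 3.7000000 − 5.2530000·(3.7000000 − 3.4000000) / (5.2530000 − (-5.4960000)) = 3.7000000 − (1.5759000)/(10.7490000) = 3.5533910

3.55339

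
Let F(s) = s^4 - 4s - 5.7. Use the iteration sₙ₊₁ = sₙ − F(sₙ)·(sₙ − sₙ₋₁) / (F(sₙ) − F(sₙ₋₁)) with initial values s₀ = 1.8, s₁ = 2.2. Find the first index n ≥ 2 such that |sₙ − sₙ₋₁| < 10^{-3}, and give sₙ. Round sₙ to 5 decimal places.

n = 5, sₙ = 1.91131

F(1.8) = -2.4024000, F(2.2) = 8.9256000
s₂ = 2.2000000 − 8.9256000·(0.4000000)/(11.3280000) = 1.8848305;  |Δ| = 0.3151695
F(1.8848305) = -0.6184544
s₃ = 1.8848305 − (-0.6184544)·(-0.3151695)/(-9.5440544) = 1.9052535;  |Δ| = 0.0204230
F(1.9052535) = -0.1441805
s₄ = 1.9052535 − (-0.1441805)·(0.0204230)/(0.4742739) = 1.9114621;  |Δ| = 0.0062086
F(1.9114621) = 0.0035834
s₅ = 1.9114621 − 0.0035834·(0.0062086)/(0.1477639) = 1.9113116;  |Δ| = 0.0001506
|s₅ − s₄| = 0.0001506 < 10^{-3}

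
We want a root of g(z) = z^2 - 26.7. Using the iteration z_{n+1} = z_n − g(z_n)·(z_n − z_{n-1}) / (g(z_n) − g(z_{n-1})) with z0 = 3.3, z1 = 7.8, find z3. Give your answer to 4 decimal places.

g(3.3) = -15.810000, g(7.8) = 34.140000
z2 = 7.800000 − 34.140000·(7.800000 − 3.300000) / (34.140000 − (-15.810000)) = 7.800000 − (153.630000)/(49.950000) = 4.724324
g(4.724324) = -4.380760
z3 = 4.724324 − (-4.380760)·(4.724324 − 7.800000) / (-4.380760 − 34.140000) = 4.724324 − (13.473796)/(-38.520760) = 5.074104

5.0741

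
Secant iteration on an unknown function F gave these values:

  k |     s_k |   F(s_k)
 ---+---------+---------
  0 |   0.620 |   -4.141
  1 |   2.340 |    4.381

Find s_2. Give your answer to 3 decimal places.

1.456

s_2 = 2.340 − 4.381·(2.340 − 0.620) / (4.381 − (-4.141))
   = 2.340 − (7.53532)/(8.52200) = 1.45578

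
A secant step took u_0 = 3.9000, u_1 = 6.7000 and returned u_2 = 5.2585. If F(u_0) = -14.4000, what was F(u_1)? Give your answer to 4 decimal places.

15.2798

The secant line through (3.9000, -14.4000) and (6.7000, F(u_1)) crosses zero at u_2 = 5.2585.
So (3.9000, -14.4000), (6.7000, F(u_1)), (5.2585, 0) are collinear:
F(u_1) = -14.4000 · (6.7000 − 5.2585) / (3.9000 − 5.2585) = -14.4000 · (1.441500)/(-1.358500) = 15.279794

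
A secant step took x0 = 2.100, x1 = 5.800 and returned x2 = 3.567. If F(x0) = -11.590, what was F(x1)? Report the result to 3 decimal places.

The secant line through (2.100, -11.590) and (5.800, F(x1)) crosses zero at x2 = 3.567.
So (2.100, -11.590), (5.800, F(x1)), (3.567, 0) are collinear:
F(x1) = -11.590 · (5.800 − 3.567) / (2.100 − 3.567) = -11.590 · (2.23300)/(-1.46700) = 17.64177

17.642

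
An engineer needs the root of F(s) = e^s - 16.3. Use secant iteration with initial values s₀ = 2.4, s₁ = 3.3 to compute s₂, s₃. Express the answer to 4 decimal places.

F(2.4) = -5.276824, F(3.3) = 10.812639
s₂ = 3.300000 − 10.812639·(3.300000 − 2.400000) / (10.812639 − (-5.276824)) = 3.300000 − (9.731375)/(16.089463) = 2.695171
F(2.695171) = -1.491951
s₃ = 2.695171 − (-1.491951)·(2.695171 − 3.300000) / (-1.491951 − 10.812639) = 2.695171 − (0.902375)/(-12.304590) = 2.768507

2.6952, 2.7685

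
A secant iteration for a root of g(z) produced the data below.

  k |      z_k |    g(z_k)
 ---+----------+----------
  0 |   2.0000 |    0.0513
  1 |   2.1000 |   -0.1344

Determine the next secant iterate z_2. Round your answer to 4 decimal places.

z_2 = 2.1000 − (-0.1344)·(2.1000 − 2.0000) / (-0.1344 − 0.0513)
   = 2.1000 − (-0.013440)/(-0.185700) = 2.027625

2.0276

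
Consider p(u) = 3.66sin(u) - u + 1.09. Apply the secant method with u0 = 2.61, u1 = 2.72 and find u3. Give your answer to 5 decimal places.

p(2.61) = 0.3352791, p(2.72) = -0.1322761
u2 = 2.7200000 − (-0.1322761)·(2.7200000 − 2.6100000) / (-0.1322761 − 0.3352791) = 2.7200000 − (-0.0145504)/(-0.4675552) = 2.6888799
p(2.6888799) = 0.0020284
u3 = 2.6888799 − 0.0020284·(2.6888799 − 2.7200000) / (0.0020284 − (-0.1322761)) = 2.6888799 − (-0.0000631)/(0.1343046) = 2.6893499

2.68935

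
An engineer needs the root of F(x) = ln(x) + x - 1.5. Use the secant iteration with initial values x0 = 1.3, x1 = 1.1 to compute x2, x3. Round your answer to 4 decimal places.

F(1.3) = 0.062364, F(1.1) = -0.304690
x2 = 1.100000 − (-0.304690)·(1.100000 − 1.300000) / (-0.304690 − 0.062364) = 1.100000 − (0.060938)/(-0.367054) = 1.266019
F(1.266019) = 0.001896
x3 = 1.266019 − 0.001896·(1.266019 − 1.100000) / (0.001896 − (-0.304690)) = 1.266019 − (0.000315)/(0.306586) = 1.264992

1.2660, 1.2650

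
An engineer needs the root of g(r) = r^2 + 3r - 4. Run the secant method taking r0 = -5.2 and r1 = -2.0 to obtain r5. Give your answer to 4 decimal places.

-3.9952

g(-5.2) = 7.440000, g(-2.0) = -6.000000
r2 = -2.000000 − (-6.000000)·(-2.000000 − (-5.200000)) / (-6.000000 − 7.440000) = -2.000000 − (-19.200000)/(-13.440000) = -3.428571
g(-3.428571) = -2.530612
r3 = -3.428571 − (-2.530612)·(-3.428571 − (-2.000000)) / (-2.530612 − (-6.000000)) = -3.428571 − (3.615160)/(3.469388) = -4.470588
g(-4.470588) = 2.574394
r4 = -4.470588 − 2.574394·(-4.470588 − (-3.428571)) / (2.574394 − (-2.530612)) = -4.470588 − (-2.682562)/(5.105007) = -3.945111
g(-3.945111) = -0.271430
r5 = -3.945111 − (-0.271430)·(-3.945111 − (-4.470588)) / (-0.271430 − 2.574394) = -3.945111 − (-0.142630)/(-2.845824) = -3.995231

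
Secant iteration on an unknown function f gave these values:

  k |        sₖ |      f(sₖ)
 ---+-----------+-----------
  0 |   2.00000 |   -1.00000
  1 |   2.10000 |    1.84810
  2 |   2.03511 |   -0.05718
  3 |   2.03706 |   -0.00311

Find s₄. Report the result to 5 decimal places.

2.03717

s₄ = 2.03706 − (-0.00311)·(2.03706 − 2.03511) / (-0.00311 − (-0.05718))
   = 2.03706 − (-0.0000061)/(0.0540700) = 2.0371722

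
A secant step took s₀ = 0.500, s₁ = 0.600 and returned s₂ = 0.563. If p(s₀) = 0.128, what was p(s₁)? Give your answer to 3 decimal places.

-0.075

The secant line through (0.500, 0.128) and (0.600, p(s₁)) crosses zero at s₂ = 0.563.
So (0.500, 0.128), (0.600, p(s₁)), (0.563, 0) are collinear:
p(s₁) = 0.128 · (0.600 − 0.563) / (0.500 − 0.563) = 0.128 · (0.03700)/(-0.06300) = -0.07517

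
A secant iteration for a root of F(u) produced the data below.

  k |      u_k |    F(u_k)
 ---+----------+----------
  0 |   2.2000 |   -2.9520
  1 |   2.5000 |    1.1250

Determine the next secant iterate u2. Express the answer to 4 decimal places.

u2 = 2.5000 − 1.1250·(2.5000 − 2.2000) / (1.1250 − (-2.9520))
   = 2.5000 − (0.337500)/(4.077000) = 2.417219

2.4172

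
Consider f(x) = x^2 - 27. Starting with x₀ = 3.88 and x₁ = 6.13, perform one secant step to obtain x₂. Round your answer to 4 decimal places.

5.0734

f(3.88) = -11.945600, f(6.13) = 10.576900
x₂ = 6.130000 − 10.576900·(6.130000 − 3.880000) / (10.576900 − (-11.945600)) = 6.130000 − (23.798025)/(22.522500) = 5.073367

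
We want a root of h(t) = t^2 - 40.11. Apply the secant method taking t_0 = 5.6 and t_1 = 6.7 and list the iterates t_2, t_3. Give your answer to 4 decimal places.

h(5.6) = -8.750000, h(6.7) = 4.780000
t_2 = 6.700000 − 4.780000·(6.700000 − 5.600000) / (4.780000 − (-8.750000)) = 6.700000 − (5.258000)/(13.530000) = 6.311382
h(6.311382) = -0.276456
t_3 = 6.311382 − (-0.276456)·(6.311382 − 6.700000) / (-0.276456 − 4.780000) = 6.311382 − (0.107436)/(-5.056456) = 6.332629

6.3114, 6.3326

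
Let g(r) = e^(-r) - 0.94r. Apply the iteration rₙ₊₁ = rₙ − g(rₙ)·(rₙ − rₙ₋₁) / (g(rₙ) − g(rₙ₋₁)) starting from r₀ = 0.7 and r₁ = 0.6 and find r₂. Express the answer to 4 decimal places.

0.5896

g(0.7) = -0.161415, g(0.6) = -0.015188
r₂ = 0.600000 − (-0.015188)·(0.600000 − 0.700000) / (-0.015188 − (-0.161415)) = 0.600000 − (0.001519)/(0.146226) = 0.589613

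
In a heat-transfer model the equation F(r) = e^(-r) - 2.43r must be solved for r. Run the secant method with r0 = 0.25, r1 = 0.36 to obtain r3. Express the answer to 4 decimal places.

F(0.25) = 0.171301, F(0.36) = -0.177124
r2 = 0.360000 − (-0.177124)·(0.360000 − 0.250000) / (-0.177124 − 0.171301) = 0.360000 − (-0.019484)/(-0.348424) = 0.304081
F(0.304081) = -0.001115
r3 = 0.304081 − (-0.001115)·(0.304081 − 0.360000) / (-0.001115 − (-0.177124)) = 0.304081 − (0.000062)/(0.176008) = 0.303727

0.3037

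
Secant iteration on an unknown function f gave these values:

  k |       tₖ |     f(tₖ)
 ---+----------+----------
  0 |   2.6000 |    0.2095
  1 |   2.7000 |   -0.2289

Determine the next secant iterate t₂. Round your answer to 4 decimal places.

2.6478

t₂ = 2.7000 − (-0.2289)·(2.7000 − 2.6000) / (-0.2289 − 0.2095)
   = 2.7000 − (-0.022890)/(-0.438400) = 2.647787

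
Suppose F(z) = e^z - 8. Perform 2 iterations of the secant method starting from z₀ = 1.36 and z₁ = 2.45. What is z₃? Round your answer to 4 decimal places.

2.0550

F(1.36) = -4.103807, F(2.45) = 3.588347
z₂ = 2.450000 − 3.588347·(2.450000 − 1.360000) / (3.588347 − (-4.103807)) = 2.450000 − (3.911298)/(7.692153) = 1.941521
F(1.941521) = -1.030656
z₃ = 1.941521 − (-1.030656)·(1.941521 − 2.450000) / (-1.030656 − 3.588347) = 1.941521 − (0.524067)/(-4.619003) = 2.054980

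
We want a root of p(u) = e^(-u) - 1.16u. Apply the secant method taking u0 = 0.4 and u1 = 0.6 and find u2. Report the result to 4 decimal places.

0.5167

p(0.4) = 0.206320, p(0.6) = -0.147188
u2 = 0.600000 − (-0.147188)·(0.600000 − 0.400000) / (-0.147188 − 0.206320) = 0.600000 − (-0.029438)/(-0.353508) = 0.516727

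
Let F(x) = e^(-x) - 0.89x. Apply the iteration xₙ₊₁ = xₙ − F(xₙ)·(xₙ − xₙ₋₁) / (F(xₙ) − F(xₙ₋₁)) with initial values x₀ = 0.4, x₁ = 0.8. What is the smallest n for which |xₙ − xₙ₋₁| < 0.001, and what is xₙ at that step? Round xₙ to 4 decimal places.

n = 4, xₙ = 0.6103

F(0.4) = 0.314320, F(0.8) = -0.262671
x₂ = 0.800000 − (-0.262671)·(0.400000)/(-0.576991) = 0.617903;  |Δ| = 0.182097
F(0.617903) = -0.010860
x₃ = 0.617903 − (-0.010860)·(-0.182097)/(0.251811) = 0.610050;  |Δ| = 0.007853
F(0.610050) = 0.000380
x₄ = 0.610050 − 0.000380·(-0.007853)/(0.011240) = 0.610315;  |Δ| = 0.000265
|x₄ − x₃| = 0.000265 < 0.001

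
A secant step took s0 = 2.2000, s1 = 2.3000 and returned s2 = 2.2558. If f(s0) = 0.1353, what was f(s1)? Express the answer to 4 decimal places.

The secant line through (2.2000, 0.1353) and (2.3000, f(s1)) crosses zero at s2 = 2.2558.
So (2.2000, 0.1353), (2.3000, f(s1)), (2.2558, 0) are collinear:
f(s1) = 0.1353 · (2.3000 − 2.2558) / (2.2000 − 2.2558) = 0.1353 · (0.044200)/(-0.055800) = -0.107173

-0.1072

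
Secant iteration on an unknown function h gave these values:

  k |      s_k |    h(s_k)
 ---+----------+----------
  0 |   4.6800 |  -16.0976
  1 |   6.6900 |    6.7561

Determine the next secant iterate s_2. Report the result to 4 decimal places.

6.0958

s_2 = 6.6900 − 6.7561·(6.6900 − 4.6800) / (6.7561 − (-16.0976))
   = 6.6900 − (13.579761)/(22.853700) = 6.095796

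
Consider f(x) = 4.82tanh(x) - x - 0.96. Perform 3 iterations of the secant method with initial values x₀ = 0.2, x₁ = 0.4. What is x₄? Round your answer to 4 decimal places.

f(0.2) = -0.208651, f(0.4) = 0.471354
x₂ = 0.400000 − 0.471354·(0.400000 − 0.200000) / (0.471354 − (-0.208651)) = 0.400000 − (0.094271)/(0.680005) = 0.261367
f(0.261367) = 0.010500
x₃ = 0.261367 − 0.010500·(0.261367 − 0.400000) / (0.010500 − 0.471354) = 0.261367 − (-0.001456)/(-0.460854) = 0.258209
f(0.258209) = -0.000583
x₄ = 0.258209 − (-0.000583)·(0.258209 − 0.261367) / (-0.000583 − 0.010500) = 0.258209 − (0.000002)/(-0.011083) = 0.258375

0.2584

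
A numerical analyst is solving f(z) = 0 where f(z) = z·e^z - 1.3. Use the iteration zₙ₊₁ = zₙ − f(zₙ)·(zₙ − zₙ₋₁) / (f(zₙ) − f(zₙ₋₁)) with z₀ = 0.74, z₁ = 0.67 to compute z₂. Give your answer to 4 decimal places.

f(0.74) = 0.250992, f(0.67) = 0.009339
z₂ = 0.670000 − 0.009339·(0.670000 − 0.740000) / (0.009339 − 0.250992) = 0.670000 − (-0.000654)/(-0.241653) = 0.667295

0.6673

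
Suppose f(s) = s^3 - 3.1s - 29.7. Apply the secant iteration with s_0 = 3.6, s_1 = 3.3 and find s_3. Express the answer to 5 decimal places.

f(3.6) = 5.7960000, f(3.3) = -3.9930000
s_2 = 3.3000000 − (-3.9930000)·(3.3000000 − 3.6000000) / (-3.9930000 − 5.7960000) = 3.3000000 − (1.1979000)/(-9.7890000) = 3.4223721
f(3.4223721) = -0.2243743
s_3 = 3.4223721 − (-0.2243743)·(3.4223721 − 3.3000000) / (-0.2243743 − (-3.9930000)) = 3.4223721 − (-0.0274571)/(3.7686257) = 3.4296578

3.42966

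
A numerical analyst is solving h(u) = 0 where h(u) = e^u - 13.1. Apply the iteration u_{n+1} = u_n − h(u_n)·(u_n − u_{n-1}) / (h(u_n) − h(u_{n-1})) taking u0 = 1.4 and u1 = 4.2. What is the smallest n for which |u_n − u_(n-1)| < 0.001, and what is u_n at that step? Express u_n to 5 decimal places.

h(1.4) = -9.0448000, h(4.2) = 53.5863310
u2 = 4.2000000 − 53.5863310·(2.8000000)/(62.6311311) = 1.8043587;  |Δ| = 2.3956413
h(1.8043587) = -7.0239266
u3 = 1.8043587 − (-7.0239266)·(-2.3956413)/(-60.6102577) = 2.0819818;  |Δ| = 0.2776231
h(2.0819818) = -5.0796523
u4 = 2.0819818 − (-5.0796523)·(0.2776231)/(1.9442744) = 2.8073058;  |Δ| = 0.7253240
h(2.8073058) = 3.4652281
u5 = 2.8073058 − 3.4652281·(0.7253240)/(8.5448803) = 2.5131632;  |Δ| = 0.2941426
h(2.5131632) = -0.7560851
u6 = 2.5131632 − (-0.7560851)·(-0.2941426)/(-4.2213132) = 2.5658475;  |Δ| = 0.0526843
h(2.5658475) = -0.0883190
u7 = 2.5658475 − (-0.0883190)·(0.0526843)/(0.6677661) = 2.5728155;  |Δ| = 0.0069680
h(2.5728155) = 0.0026636
u8 = 2.5728155 − 0.0026636·(0.0069680)/(0.0909825) = 2.5726115;  |Δ| = 0.0002040
|u8 − u7| = 0.0002040 < 0.001

n = 8, u_n = 2.57261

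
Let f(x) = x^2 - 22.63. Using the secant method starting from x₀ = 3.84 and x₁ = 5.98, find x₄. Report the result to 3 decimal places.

f(3.84) = -7.88440, f(5.98) = 13.13040
x₂ = 5.98000 − 13.13040·(5.98000 − 3.84000) / (13.13040 − (-7.88440)) = 5.98000 − (28.09906)/(21.01480) = 4.64289
f(4.64289) = -1.07355
x₃ = 4.64289 − (-1.07355)·(4.64289 − 5.98000) / (-1.07355 − 13.13040) = 4.64289 − (1.43546)/(-14.20395) = 4.74395
f(4.74395) = -0.12492
x₄ = 4.74395 − (-0.12492)·(4.74395 − 4.64289) / (-0.12492 − (-1.07355)) = 4.74395 − (-0.01262)/(0.94864) = 4.75726

4.757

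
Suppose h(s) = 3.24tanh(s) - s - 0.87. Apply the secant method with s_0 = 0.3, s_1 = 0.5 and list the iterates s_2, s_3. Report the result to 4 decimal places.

h(0.3) = -0.226147, h(0.5) = 0.127260
s_2 = 0.500000 − 0.127260·(0.500000 − 0.300000) / (0.127260 − (-0.226147)) = 0.500000 − (0.025452)/(0.353407) = 0.427981
h(0.427981) = 0.009789
s_3 = 0.427981 − 0.009789·(0.427981 − 0.500000) / (0.009789 − 0.127260) = 0.427981 − (-0.000705)/(-0.117471) = 0.421980

0.4280, 0.4220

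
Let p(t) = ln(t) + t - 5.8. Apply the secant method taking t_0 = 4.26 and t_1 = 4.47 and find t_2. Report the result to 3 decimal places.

4.334

p(4.26) = -0.09073, p(4.47) = 0.16739
t_2 = 4.47000 − 0.16739·(4.47000 − 4.26000) / (0.16739 − (-0.09073)) = 4.47000 − (0.03515)/(0.25812) = 4.33382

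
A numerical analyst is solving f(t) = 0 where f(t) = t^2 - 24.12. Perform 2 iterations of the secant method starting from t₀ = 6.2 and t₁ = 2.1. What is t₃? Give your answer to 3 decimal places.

f(6.2) = 14.32000, f(2.1) = -19.71000
t₂ = 2.10000 − (-19.71000)·(2.10000 − 6.20000) / (-19.71000 − 14.32000) = 2.10000 − (80.81100)/(-34.03000) = 4.47470
f(4.47470) = -4.09707
t₃ = 4.47470 − (-4.09707)·(4.47470 − 2.10000) / (-4.09707 − (-19.71000)) = 4.47470 − (-9.72931)/(15.61293) = 5.09786

5.098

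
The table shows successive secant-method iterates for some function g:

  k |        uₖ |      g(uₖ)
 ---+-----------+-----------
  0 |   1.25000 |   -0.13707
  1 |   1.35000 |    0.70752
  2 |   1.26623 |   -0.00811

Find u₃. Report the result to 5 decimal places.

1.26718

u₃ = 1.26623 − (-0.00811)·(1.26623 − 1.35000) / (-0.00811 − 0.70752)
   = 1.26623 − (0.0006794)/(-0.7156300) = 1.2671793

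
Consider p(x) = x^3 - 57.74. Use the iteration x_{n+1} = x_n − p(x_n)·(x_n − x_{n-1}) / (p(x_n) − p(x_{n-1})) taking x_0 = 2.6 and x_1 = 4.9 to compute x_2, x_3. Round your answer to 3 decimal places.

p(2.6) = -40.16400, p(4.9) = 59.90900
x_2 = 4.90000 − 59.90900·(4.90000 − 2.60000) / (59.90900 − (-40.16400)) = 4.90000 − (137.79070)/(100.07300) = 3.52310
p(3.52310) = -14.01053
x_3 = 3.52310 − (-14.01053)·(3.52310 − 4.90000) / (-14.01053 − 59.90900) = 3.52310 − (19.29112)/(-73.91953) = 3.78407

3.523, 3.784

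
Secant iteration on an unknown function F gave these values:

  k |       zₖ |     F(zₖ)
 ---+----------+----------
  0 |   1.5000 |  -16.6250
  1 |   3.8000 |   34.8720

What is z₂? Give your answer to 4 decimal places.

z₂ = 3.8000 − 34.8720·(3.8000 − 1.5000) / (34.8720 − (-16.6250))
   = 3.8000 − (80.205600)/(51.497000) = 2.242519

2.2425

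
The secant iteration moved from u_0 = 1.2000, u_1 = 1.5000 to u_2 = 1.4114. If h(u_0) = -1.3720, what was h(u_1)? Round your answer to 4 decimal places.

0.5750

The secant line through (1.2000, -1.3720) and (1.5000, h(u_1)) crosses zero at u_2 = 1.4114.
So (1.2000, -1.3720), (1.5000, h(u_1)), (1.4114, 0) are collinear:
h(u_1) = -1.3720 · (1.5000 − 1.4114) / (1.2000 − 1.4114) = -1.3720 · (0.088600)/(-0.211400) = 0.575020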